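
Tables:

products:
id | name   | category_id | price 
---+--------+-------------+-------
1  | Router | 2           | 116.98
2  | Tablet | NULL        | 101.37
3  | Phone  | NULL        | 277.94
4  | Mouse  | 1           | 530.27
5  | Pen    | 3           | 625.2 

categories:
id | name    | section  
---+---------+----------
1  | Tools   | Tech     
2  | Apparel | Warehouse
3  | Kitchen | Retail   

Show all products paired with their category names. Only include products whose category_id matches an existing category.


INNER JOIN keeps only products rows whose category_id matches an id in categories. Walk through each product:
  - product 1 (Router): category_id=2 -> matches Apparel
  - product 2 (Tablet): category_id=NULL, no match -> dropped
  - product 3 (Phone): category_id=NULL, no match -> dropped
  - product 4 (Mouse): category_id=1 -> matches Tools
  - product 5 (Pen): category_id=3 -> matches Kitchen
So 2 of 5 rows are dropped.

SQL:
SELECT a.name, b.name AS category
FROM products a
INNER JOIN categories b ON a.category_id = b.id

Result:
name   | category
-------+---------
Router | Apparel 
Mouse  | Tools   
Pen    | Kitchen 


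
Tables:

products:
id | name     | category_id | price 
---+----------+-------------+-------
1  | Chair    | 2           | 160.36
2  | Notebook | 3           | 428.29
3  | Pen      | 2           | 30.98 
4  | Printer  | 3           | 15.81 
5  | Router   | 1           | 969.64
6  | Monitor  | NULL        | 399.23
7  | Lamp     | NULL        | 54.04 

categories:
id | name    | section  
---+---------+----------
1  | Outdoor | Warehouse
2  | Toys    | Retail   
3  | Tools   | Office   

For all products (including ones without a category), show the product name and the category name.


LEFT JOIN keeps every row from products (the left table); where category_id has no match in categories, the category columns become NULL. Walk through each product:
  - product 1 (Chair): category_id=2 -> matches Toys
  - product 2 (Notebook): category_id=3 -> matches Tools
  - product 3 (Pen): category_id=2 -> matches Toys
  - product 4 (Printer): category_id=3 -> matches Tools
  - product 5 (Router): category_id=1 -> matches Outdoor
  - product 6 (Monitor): category_id=NULL, no match -> kept with NULL
  - product 7 (Lamp): category_id=NULL, no match -> kept with NULL
All 7 rows appear; 2 have NULL category.

SQL:
SELECT a.name, b.name AS category
FROM products a
LEFT JOIN categories b ON a.category_id = b.id

Result:
name     | category
---------+---------
Chair    | Toys    
Notebook | Tools   
Pen      | Toys    
Printer  | Tools   
Router   | Outdoor 
Monitor  | NULL    
Lamp     | NULL    


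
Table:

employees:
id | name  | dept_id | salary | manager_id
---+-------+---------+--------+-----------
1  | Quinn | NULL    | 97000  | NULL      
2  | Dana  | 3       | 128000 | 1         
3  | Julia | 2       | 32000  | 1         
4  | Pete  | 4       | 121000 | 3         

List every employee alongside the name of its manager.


This is a self-join: employees is joined to a second copy of itself, matching each row's manager_id to another row's id. Use LEFT JOIN so rows with manager_id=NULL are kept.
  - employee 1 (Quinn): manager_id=NULL -> NULL
  - employee 2 (Dana): manager_id=1 -> Quinn
  - employee 3 (Julia): manager_id=1 -> Quinn
  - employee 4 (Pete): manager_id=3 -> Julia

SQL:
SELECT a.name AS item, b.name AS manager
FROM employees a
LEFT JOIN employees b ON a.manager_id = b.id

Result:
item  | manager
------+--------
Quinn | NULL   
Dana  | Quinn  
Julia | Quinn  
Pete  | Julia  


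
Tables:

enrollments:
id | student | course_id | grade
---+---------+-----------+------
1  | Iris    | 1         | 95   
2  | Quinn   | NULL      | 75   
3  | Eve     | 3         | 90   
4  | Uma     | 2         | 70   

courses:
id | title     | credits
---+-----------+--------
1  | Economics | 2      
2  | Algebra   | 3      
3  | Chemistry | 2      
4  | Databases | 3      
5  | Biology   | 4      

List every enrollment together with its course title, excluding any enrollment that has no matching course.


INNER JOIN keeps only enrollments rows whose course_id matches an id in courses. Walk through each enrollment:
  - enrollment 1 (Iris): course_id=1 -> matches Economics
  - enrollment 2 (Quinn): course_id=NULL, no match -> dropped
  - enrollment 3 (Eve): course_id=3 -> matches Chemistry
  - enrollment 4 (Uma): course_id=2 -> matches Algebra
So 1 of 4 rows is dropped.

SQL:
SELECT a.student, b.title AS course
FROM enrollments a
INNER JOIN courses b ON a.course_id = b.id

Result:
student | course   
--------+----------
Iris    | Economics
Eve     | Chemistry
Uma     | Algebra  


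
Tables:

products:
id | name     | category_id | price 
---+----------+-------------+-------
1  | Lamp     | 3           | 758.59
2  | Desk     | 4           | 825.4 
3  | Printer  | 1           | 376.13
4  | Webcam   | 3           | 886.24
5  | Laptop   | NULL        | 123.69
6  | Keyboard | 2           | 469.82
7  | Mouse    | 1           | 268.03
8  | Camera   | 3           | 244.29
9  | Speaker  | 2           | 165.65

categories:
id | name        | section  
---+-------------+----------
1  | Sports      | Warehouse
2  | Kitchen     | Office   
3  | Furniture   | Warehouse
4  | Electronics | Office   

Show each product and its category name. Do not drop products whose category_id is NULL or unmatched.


LEFT JOIN keeps every row from products (the left table); where category_id has no match in categories, the category columns become NULL. Walk through each product:
  - product 1 (Lamp): category_id=3 -> matches Furniture
  - product 2 (Desk): category_id=4 -> matches Electronics
  - product 3 (Printer): category_id=1 -> matches Sports
  - product 4 (Webcam): category_id=3 -> matches Furniture
  - product 5 (Laptop): category_id=NULL, no match -> kept with NULL
  - product 6 (Keyboard): category_id=2 -> matches Kitchen
  - product 7 (Mouse): category_id=1 -> matches Sports
  - product 8 (Camera): category_id=3 -> matches Furniture
  - product 9 (Speaker): category_id=2 -> matches Kitchen
All 9 rows appear; 1 has NULL category.

SQL:
SELECT a.name, b.name AS category
FROM products a
LEFT JOIN categories b ON a.category_id = b.id

Result:
name     | category   
---------+------------
Lamp     | Furniture  
Desk     | Electronics
Printer  | Sports     
Webcam   | Furniture  
Laptop   | NULL       
Keyboard | Kitchen    
Mouse    | Sports     
Camera   | Furniture  
Speaker  | Kitchen    


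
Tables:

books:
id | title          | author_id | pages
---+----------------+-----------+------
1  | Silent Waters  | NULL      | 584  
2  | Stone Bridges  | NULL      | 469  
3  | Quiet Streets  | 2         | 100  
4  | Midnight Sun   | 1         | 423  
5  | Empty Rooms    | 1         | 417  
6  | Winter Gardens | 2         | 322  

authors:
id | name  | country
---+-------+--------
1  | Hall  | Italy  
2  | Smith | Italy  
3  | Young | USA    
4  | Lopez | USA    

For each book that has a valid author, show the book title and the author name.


INNER JOIN keeps only books rows whose author_id matches an id in authors. Walk through each book:
  - book 1 (Silent Waters): author_id=NULL, no match -> dropped
  - book 2 (Stone Bridges): author_id=NULL, no match -> dropped
  - book 3 (Quiet Streets): author_id=2 -> matches Smith
  - book 4 (Midnight Sun): author_id=1 -> matches Hall
  - book 5 (Empty Rooms): author_id=1 -> matches Hall
  - book 6 (Winter Gardens): author_id=2 -> matches Smith
So 2 of 6 rows are dropped.

SQL:
SELECT a.title, b.name AS author
FROM books a
INNER JOIN authors b ON a.author_id = b.id

Result:
title          | author
---------------+-------
Quiet Streets  | Smith 
Midnight Sun   | Hall  
Empty Rooms    | Hall  
Winter Gardens | Smith 


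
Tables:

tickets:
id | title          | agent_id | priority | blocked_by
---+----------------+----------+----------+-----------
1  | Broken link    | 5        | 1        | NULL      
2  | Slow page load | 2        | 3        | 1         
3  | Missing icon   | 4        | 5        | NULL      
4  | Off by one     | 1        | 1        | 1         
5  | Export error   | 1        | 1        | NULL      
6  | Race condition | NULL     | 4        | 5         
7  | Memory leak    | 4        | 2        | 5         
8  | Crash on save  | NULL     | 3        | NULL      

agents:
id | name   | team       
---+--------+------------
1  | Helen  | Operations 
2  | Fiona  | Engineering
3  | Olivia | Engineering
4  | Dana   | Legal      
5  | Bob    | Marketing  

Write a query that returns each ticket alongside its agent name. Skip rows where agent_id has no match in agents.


INNER JOIN keeps only tickets rows whose agent_id matches an id in agents. Walk through each ticket:
  - ticket 1 (Broken link): agent_id=5 -> matches Bob
  - ticket 2 (Slow page load): agent_id=2 -> matches Fiona
  - ticket 3 (Missing icon): agent_id=4 -> matches Dana
  - ticket 4 (Off by one): agent_id=1 -> matches Helen
  - ticket 5 (Export error): agent_id=1 -> matches Helen
  - ticket 6 (Race condition): agent_id=NULL, no match -> dropped
  - ticket 7 (Memory leak): agent_id=4 -> matches Dana
  - ticket 8 (Crash on save): agent_id=NULL, no match -> dropped
So 2 of 8 rows are dropped.

SQL:
SELECT a.title, b.name AS agent
FROM tickets a
INNER JOIN agents b ON a.agent_id = b.id

Result:
title          | agent
---------------+------
Broken link    | Bob  
Slow page load | Fiona
Missing icon   | Dana 
Off by one     | Helen
Export error   | Helen
Memory leak    | Dana 


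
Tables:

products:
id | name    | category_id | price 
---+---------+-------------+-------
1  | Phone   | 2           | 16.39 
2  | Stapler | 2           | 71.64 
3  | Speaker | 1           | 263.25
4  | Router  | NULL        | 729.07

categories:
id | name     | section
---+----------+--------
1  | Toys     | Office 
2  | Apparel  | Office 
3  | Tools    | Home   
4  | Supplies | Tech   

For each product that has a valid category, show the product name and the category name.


INNER JOIN keeps only products rows whose category_id matches an id in categories. Walk through each product:
  - product 1 (Phone): category_id=2 -> matches Apparel
  - product 2 (Stapler): category_id=2 -> matches Apparel
  - product 3 (Speaker): category_id=1 -> matches Toys
  - product 4 (Router): category_id=NULL, no match -> dropped
So 1 of 4 rows is dropped.

SQL:
SELECT a.name, b.name AS category
FROM products a
INNER JOIN categories b ON a.category_id = b.id

Result:
name    | category
--------+---------
Phone   | Apparel 
Stapler | Apparel 
Speaker | Toys    


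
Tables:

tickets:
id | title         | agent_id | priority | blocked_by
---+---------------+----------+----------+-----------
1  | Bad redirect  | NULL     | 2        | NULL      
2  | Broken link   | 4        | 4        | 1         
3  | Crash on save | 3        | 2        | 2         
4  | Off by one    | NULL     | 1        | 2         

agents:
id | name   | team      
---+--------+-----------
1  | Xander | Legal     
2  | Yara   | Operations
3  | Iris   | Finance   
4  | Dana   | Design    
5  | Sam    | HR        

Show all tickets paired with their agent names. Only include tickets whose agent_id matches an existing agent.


INNER JOIN keeps only tickets rows whose agent_id matches an id in agents. Walk through each ticket:
  - ticket 1 (Bad redirect): agent_id=NULL, no match -> dropped
  - ticket 2 (Broken link): agent_id=4 -> matches Dana
  - ticket 3 (Crash on save): agent_id=3 -> matches Iris
  - ticket 4 (Off by one): agent_id=NULL, no match -> dropped
So 2 of 4 rows are dropped.

SQL:
SELECT a.title, b.name AS agent
FROM tickets a
INNER JOIN agents b ON a.agent_id = b.id

Result:
title         | agent
--------------+------
Broken link   | Dana 
Crash on save | Iris 


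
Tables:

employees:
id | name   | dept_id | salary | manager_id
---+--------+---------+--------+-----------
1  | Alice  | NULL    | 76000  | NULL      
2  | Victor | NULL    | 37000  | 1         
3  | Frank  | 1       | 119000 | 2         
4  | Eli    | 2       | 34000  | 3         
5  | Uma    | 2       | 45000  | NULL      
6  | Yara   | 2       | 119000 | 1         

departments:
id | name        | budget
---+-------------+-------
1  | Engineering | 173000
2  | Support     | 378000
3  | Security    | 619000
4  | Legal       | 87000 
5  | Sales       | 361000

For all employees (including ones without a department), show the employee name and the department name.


LEFT JOIN keeps every row from employees (the left table); where dept_id has no match in departments, the department columns become NULL. Walk through each employee:
  - employee 1 (Alice): dept_id=NULL, no match -> kept with NULL
  - employee 2 (Victor): dept_id=NULL, no match -> kept with NULL
  - employee 3 (Frank): dept_id=1 -> matches Engineering
  - employee 4 (Eli): dept_id=2 -> matches Support
  - employee 5 (Uma): dept_id=2 -> matches Support
  - employee 6 (Yara): dept_id=2 -> matches Support
All 6 rows appear; 2 have NULL department.

SQL:
SELECT a.name, b.name AS department
FROM employees a
LEFT JOIN departments b ON a.dept_id = b.id

Result:
name   | department 
-------+------------
Alice  | NULL       
Victor | NULL       
Frank  | Engineering
Eli    | Support    
Uma    | Support    
Yara   | Support    


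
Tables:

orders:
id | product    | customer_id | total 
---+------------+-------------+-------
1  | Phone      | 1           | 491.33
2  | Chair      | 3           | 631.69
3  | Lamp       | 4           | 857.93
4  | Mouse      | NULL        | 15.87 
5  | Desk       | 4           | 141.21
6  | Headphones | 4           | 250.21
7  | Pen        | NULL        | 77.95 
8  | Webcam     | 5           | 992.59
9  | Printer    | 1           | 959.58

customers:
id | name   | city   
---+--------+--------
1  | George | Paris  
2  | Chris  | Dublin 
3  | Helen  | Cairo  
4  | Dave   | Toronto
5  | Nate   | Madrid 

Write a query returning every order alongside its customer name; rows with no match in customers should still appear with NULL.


LEFT JOIN keeps every row from orders (the left table); where customer_id has no match in customers, the customer columns become NULL. Walk through each order:
  - order 1 (Phone): customer_id=1 -> matches George
  - order 2 (Chair): customer_id=3 -> matches Helen
  - order 3 (Lamp): customer_id=4 -> matches Dave
  - order 4 (Mouse): customer_id=NULL, no match -> kept with NULL
  - order 5 (Desk): customer_id=4 -> matches Dave
  - order 6 (Headphones): customer_id=4 -> matches Dave
  - order 7 (Pen): customer_id=NULL, no match -> kept with NULL
  - order 8 (Webcam): customer_id=5 -> matches Nate
  - order 9 (Printer): customer_id=1 -> matches George
All 9 rows appear; 2 have NULL customer.

SQL:
SELECT a.product, b.name AS customer
FROM orders a
LEFT JOIN customers b ON a.customer_id = b.id

Result:
product    | customer
-----------+---------
Phone      | George  
Chair      | Helen   
Lamp       | Dave    
Mouse      | NULL    
Desk       | Dave    
Headphones | Dave    
Pen        | NULL    
Webcam     | Nate    
Printer    | George  


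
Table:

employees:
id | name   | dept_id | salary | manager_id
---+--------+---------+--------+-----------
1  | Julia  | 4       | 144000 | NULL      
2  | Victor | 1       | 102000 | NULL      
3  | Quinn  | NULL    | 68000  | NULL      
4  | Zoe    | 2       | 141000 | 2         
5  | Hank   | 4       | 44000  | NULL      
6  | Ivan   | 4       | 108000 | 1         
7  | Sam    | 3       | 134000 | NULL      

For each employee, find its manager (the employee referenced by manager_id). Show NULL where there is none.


This is a self-join: employees is joined to a second copy of itself, matching each row's manager_id to another row's id. Use LEFT JOIN so rows with manager_id=NULL are kept.
  - employee 1 (Julia): manager_id=NULL -> NULL
  - employee 2 (Victor): manager_id=NULL -> NULL
  - employee 3 (Quinn): manager_id=NULL -> NULL
  - employee 4 (Zoe): manager_id=2 -> Victor
  - employee 5 (Hank): manager_id=NULL -> NULL
  - employee 6 (Ivan): manager_id=1 -> Julia
  - employee 7 (Sam): manager_id=NULL -> NULL

SQL:
SELECT a.name AS item, b.name AS manager
FROM employees a
LEFT JOIN employees b ON a.manager_id = b.id

Result:
item   | manager
-------+--------
Julia  | NULL   
Victor | NULL   
Quinn  | NULL   
Zoe    | Victor 
Hank   | NULL   
Ivan   | Julia  
Sam    | NULL   


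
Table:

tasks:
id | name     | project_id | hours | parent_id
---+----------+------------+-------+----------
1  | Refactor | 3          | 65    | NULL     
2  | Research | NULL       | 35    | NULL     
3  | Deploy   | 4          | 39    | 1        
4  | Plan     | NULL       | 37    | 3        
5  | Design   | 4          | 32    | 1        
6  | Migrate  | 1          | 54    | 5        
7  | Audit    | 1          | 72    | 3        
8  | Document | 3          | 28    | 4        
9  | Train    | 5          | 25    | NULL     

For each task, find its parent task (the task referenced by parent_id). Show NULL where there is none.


This is a self-join: tasks is joined to a second copy of itself, matching each row's parent_id to another row's id. Use LEFT JOIN so rows with parent_id=NULL are kept.
  - task 1 (Refactor): parent_id=NULL -> NULL
  - task 2 (Research): parent_id=NULL -> NULL
  - task 3 (Deploy): parent_id=1 -> Refactor
  - task 4 (Plan): parent_id=3 -> Deploy
  - task 5 (Design): parent_id=1 -> Refactor
  - task 6 (Migrate): parent_id=5 -> Design
  - task 7 (Audit): parent_id=3 -> Deploy
  - task 8 (Document): parent_id=4 -> Plan
  - task 9 (Train): parent_id=NULL -> NULL

SQL:
SELECT a.name AS item, b.name AS parent
FROM tasks a
LEFT JOIN tasks b ON a.parent_id = b.id

Result:
item     | parent  
---------+---------
Refactor | NULL    
Research | NULL    
Deploy   | Refactor
Plan     | Deploy  
Design   | Refactor
Migrate  | Design  
Audit    | Deploy  
Document | Plan    
Train    | NULL    


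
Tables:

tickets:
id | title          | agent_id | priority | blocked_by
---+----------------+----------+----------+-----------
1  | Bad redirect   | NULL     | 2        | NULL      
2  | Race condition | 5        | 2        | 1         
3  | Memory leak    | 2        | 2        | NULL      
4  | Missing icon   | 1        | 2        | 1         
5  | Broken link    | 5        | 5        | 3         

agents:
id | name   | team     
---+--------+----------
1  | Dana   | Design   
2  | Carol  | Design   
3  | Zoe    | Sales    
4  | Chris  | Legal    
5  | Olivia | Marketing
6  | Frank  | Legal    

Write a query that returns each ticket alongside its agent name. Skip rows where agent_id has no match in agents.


INNER JOIN keeps only tickets rows whose agent_id matches an id in agents. Walk through each ticket:
  - ticket 1 (Bad redirect): agent_id=NULL, no match -> dropped
  - ticket 2 (Race condition): agent_id=5 -> matches Olivia
  - ticket 3 (Memory leak): agent_id=2 -> matches Carol
  - ticket 4 (Missing icon): agent_id=1 -> matches Dana
  - ticket 5 (Broken link): agent_id=5 -> matches Olivia
So 1 of 5 rows is dropped.

SQL:
SELECT a.title, b.name AS agent
FROM tickets a
INNER JOIN agents b ON a.agent_id = b.id

Result:
title          | agent 
---------------+-------
Race condition | Olivia
Memory leak    | Carol 
Missing icon   | Dana  
Broken link    | Olivia


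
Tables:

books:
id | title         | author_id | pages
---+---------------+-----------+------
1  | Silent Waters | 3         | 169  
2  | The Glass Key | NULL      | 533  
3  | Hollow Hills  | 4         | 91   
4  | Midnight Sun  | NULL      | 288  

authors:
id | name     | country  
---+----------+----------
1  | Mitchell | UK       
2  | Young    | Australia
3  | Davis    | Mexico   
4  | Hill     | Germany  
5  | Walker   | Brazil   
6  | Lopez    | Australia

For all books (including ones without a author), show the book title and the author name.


LEFT JOIN keeps every row from books (the left table); where author_id has no match in authors, the author columns become NULL. Walk through each book:
  - book 1 (Silent Waters): author_id=3 -> matches Davis
  - book 2 (The Glass Key): author_id=NULL, no match -> kept with NULL
  - book 3 (Hollow Hills): author_id=4 -> matches Hill
  - book 4 (Midnight Sun): author_id=NULL, no match -> kept with NULL
All 4 rows appear; 2 have NULL author.

SQL:
SELECT a.title, b.name AS author
FROM books a
LEFT JOIN authors b ON a.author_id = b.id

Result:
title         | author
--------------+-------
Silent Waters | Davis 
The Glass Key | NULL  
Hollow Hills  | Hill  
Midnight Sun  | NULL  


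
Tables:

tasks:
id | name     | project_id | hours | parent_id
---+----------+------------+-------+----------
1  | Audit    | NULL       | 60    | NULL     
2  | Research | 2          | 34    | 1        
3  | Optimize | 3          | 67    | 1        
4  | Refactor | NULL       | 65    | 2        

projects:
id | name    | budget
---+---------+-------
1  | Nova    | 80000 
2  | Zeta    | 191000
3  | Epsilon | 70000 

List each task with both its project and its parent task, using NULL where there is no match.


Two LEFT JOINs from the same base table tasks: one to projects via project_id, one to tasks itself via parent_id. Both are LEFT so every task is preserved.
Match against projects:
  - task 1 (Audit): project_id=NULL, no match -> kept with NULL
  - task 2 (Research): project_id=2 -> matches Zeta
  - task 3 (Optimize): project_id=3 -> matches Epsilon
  - task 4 (Refactor): project_id=NULL, no match -> kept with NULL
Match against tasks (self):
  - task 1 (Audit): parent_id=NULL -> NULL
  - task 2 (Research): parent_id=1 -> Audit
  - task 3 (Optimize): parent_id=1 -> Audit
  - task 4 (Refactor): parent_id=2 -> Research

SQL:
SELECT a.name, b.name AS project, c.name AS parent
FROM tasks a
LEFT JOIN projects b ON a.project_id = b.id
LEFT JOIN tasks c ON a.parent_id = c.id

Result:
name     | project | parent  
---------+---------+---------
Audit    | NULL    | NULL    
Research | Zeta    | Audit   
Optimize | Epsilon | Audit   
Refactor | NULL    | Research


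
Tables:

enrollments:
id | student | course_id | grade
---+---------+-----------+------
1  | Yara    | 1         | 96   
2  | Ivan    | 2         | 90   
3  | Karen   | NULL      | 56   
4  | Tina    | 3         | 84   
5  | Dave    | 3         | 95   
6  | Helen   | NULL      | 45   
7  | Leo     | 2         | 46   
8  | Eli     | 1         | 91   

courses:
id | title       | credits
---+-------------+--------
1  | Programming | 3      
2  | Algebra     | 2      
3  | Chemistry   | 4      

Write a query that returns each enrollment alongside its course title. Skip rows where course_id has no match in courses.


INNER JOIN keeps only enrollments rows whose course_id matches an id in courses. Walk through each enrollment:
  - enrollment 1 (Yara): course_id=1 -> matches Programming
  - enrollment 2 (Ivan): course_id=2 -> matches Algebra
  - enrollment 3 (Karen): course_id=NULL, no match -> dropped
  - enrollment 4 (Tina): course_id=3 -> matches Chemistry
  - enrollment 5 (Dave): course_id=3 -> matches Chemistry
  - enrollment 6 (Helen): course_id=NULL, no match -> dropped
  - enrollment 7 (Leo): course_id=2 -> matches Algebra
  - enrollment 8 (Eli): course_id=1 -> matches Programming
So 2 of 8 rows are dropped.

SQL:
SELECT a.student, b.title AS course
FROM enrollments a
INNER JOIN courses b ON a.course_id = b.id

Result:
student | course     
--------+------------
Yara    | Programming
Ivan    | Algebra    
Tina    | Chemistry  
Dave    | Chemistry  
Leo     | Algebra    
Eli     | Programming


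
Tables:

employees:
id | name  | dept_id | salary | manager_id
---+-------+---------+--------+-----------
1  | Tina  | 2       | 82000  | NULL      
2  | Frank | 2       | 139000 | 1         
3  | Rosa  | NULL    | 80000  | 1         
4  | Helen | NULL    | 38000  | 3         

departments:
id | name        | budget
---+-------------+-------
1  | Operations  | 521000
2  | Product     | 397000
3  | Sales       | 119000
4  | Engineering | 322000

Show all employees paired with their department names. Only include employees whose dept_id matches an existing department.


INNER JOIN keeps only employees rows whose dept_id matches an id in departments. Walk through each employee:
  - employee 1 (Tina): dept_id=2 -> matches Product
  - employee 2 (Frank): dept_id=2 -> matches Product
  - employee 3 (Rosa): dept_id=NULL, no match -> dropped
  - employee 4 (Helen): dept_id=NULL, no match -> dropped
So 2 of 4 rows are dropped.

SQL:
SELECT a.name, b.name AS department
FROM employees a
INNER JOIN departments b ON a.dept_id = b.id

Result:
name  | department
------+-----------
Tina  | Product   
Frank | Product   


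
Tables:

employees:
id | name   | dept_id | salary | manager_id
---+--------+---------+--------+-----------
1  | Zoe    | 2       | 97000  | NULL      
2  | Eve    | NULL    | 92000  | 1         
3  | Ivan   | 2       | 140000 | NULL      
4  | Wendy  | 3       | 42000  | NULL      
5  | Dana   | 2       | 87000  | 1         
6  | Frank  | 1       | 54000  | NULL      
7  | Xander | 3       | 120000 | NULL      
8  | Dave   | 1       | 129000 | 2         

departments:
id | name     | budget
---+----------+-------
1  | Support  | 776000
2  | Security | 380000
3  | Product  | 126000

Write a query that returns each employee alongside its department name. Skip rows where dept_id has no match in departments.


INNER JOIN keeps only employees rows whose dept_id matches an id in departments. Walk through each employee:
  - employee 1 (Zoe): dept_id=2 -> matches Security
  - employee 2 (Eve): dept_id=NULL, no match -> dropped
  - employee 3 (Ivan): dept_id=2 -> matches Security
  - employee 4 (Wendy): dept_id=3 -> matches Product
  - employee 5 (Dana): dept_id=2 -> matches Security
  - employee 6 (Frank): dept_id=1 -> matches Support
  - employee 7 (Xander): dept_id=3 -> matches Product
  - employee 8 (Dave): dept_id=1 -> matches Support
So 1 of 8 rows is dropped.

SQL:
SELECT a.name, b.name AS department
FROM employees a
INNER JOIN departments b ON a.dept_id = b.id

Result:
name   | department
-------+-----------
Zoe    | Security  
Ivan   | Security  
Wendy  | Product   
Dana   | Security  
Frank  | Support   
Xander | Product   
Dave   | Support   


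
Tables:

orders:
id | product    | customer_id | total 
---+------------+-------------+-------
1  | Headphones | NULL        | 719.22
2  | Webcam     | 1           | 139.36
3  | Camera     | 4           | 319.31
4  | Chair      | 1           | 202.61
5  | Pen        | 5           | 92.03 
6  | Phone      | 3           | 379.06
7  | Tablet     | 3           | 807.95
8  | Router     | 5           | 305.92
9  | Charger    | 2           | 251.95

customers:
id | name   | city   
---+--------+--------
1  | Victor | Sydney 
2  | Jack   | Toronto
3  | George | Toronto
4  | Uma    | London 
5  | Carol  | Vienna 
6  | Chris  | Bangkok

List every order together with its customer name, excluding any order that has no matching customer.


INNER JOIN keeps only orders rows whose customer_id matches an id in customers. Walk through each order:
  - order 1 (Headphones): customer_id=NULL, no match -> dropped
  - order 2 (Webcam): customer_id=1 -> matches Victor
  - order 3 (Camera): customer_id=4 -> matches Uma
  - order 4 (Chair): customer_id=1 -> matches Victor
  - order 5 (Pen): customer_id=5 -> matches Carol
  - order 6 (Phone): customer_id=3 -> matches George
  - order 7 (Tablet): customer_id=3 -> matches George
  - order 8 (Router): customer_id=5 -> matches Carol
  - order 9 (Charger): customer_id=2 -> matches Jack
So 1 of 9 rows is dropped.

SQL:
SELECT a.product, b.name AS customer
FROM orders a
INNER JOIN customers b ON a.customer_id = b.id

Result:
product | customer
--------+---------
Webcam  | Victor  
Camera  | Uma     
Chair   | Victor  
Pen     | Carol   
Phone   | George  
Tablet  | George  
Router  | Carol   
Charger | Jack    


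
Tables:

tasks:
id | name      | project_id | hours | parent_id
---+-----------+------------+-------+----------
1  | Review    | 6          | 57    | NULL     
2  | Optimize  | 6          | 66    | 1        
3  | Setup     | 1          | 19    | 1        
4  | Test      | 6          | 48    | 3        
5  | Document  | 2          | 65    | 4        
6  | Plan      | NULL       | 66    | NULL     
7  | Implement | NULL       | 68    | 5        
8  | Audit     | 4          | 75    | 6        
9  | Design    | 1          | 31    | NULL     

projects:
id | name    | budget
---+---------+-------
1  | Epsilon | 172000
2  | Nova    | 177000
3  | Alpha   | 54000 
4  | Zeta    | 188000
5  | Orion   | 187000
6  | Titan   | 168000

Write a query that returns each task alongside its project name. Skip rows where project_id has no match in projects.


INNER JOIN keeps only tasks rows whose project_id matches an id in projects. Walk through each task:
  - task 1 (Review): project_id=6 -> matches Titan
  - task 2 (Optimize): project_id=6 -> matches Titan
  - task 3 (Setup): project_id=1 -> matches Epsilon
  - task 4 (Test): project_id=6 -> matches Titan
  - task 5 (Document): project_id=2 -> matches Nova
  - task 6 (Plan): project_id=NULL, no match -> dropped
  - task 7 (Implement): project_id=NULL, no match -> dropped
  - task 8 (Audit): project_id=4 -> matches Zeta
  - task 9 (Design): project_id=1 -> matches Epsilon
So 2 of 9 rows are dropped.

SQL:
SELECT a.name, b.name AS project
FROM tasks a
INNER JOIN projects b ON a.project_id = b.id

Result:
name     | project
---------+--------
Review   | Titan  
Optimize | Titan  
Setup    | Epsilon
Test     | Titan  
Document | Nova   
Audit    | Zeta   
Design   | Epsilon


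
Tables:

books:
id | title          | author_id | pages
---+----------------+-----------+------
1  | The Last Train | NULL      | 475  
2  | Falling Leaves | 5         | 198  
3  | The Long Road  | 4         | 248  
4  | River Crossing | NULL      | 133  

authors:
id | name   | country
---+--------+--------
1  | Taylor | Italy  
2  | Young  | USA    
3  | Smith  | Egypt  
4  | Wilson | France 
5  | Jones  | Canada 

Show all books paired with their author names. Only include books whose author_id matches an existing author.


INNER JOIN keeps only books rows whose author_id matches an id in authors. Walk through each book:
  - book 1 (The Last Train): author_id=NULL, no match -> dropped
  - book 2 (Falling Leaves): author_id=5 -> matches Jones
  - book 3 (The Long Road): author_id=4 -> matches Wilson
  - book 4 (River Crossing): author_id=NULL, no match -> dropped
So 2 of 4 rows are dropped.

SQL:
SELECT a.title, b.name AS author
FROM books a
INNER JOIN authors b ON a.author_id = b.id

Result:
title          | author
---------------+-------
Falling Leaves | Jones 
The Long Road  | Wilson


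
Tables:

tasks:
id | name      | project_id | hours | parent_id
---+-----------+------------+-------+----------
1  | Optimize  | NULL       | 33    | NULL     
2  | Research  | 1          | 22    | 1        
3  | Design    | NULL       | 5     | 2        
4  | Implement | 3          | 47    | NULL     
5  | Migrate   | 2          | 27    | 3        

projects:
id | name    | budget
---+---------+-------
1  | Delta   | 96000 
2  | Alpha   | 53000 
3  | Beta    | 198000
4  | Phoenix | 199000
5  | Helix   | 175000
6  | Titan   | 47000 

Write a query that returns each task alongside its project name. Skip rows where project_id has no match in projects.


INNER JOIN keeps only tasks rows whose project_id matches an id in projects. Walk through each task:
  - task 1 (Optimize): project_id=NULL, no match -> dropped
  - task 2 (Research): project_id=1 -> matches Delta
  - task 3 (Design): project_id=NULL, no match -> dropped
  - task 4 (Implement): project_id=3 -> matches Beta
  - task 5 (Migrate): project_id=2 -> matches Alpha
So 2 of 5 rows are dropped.

SQL:
SELECT a.name, b.name AS project
FROM tasks a
INNER JOIN projects b ON a.project_id = b.id

Result:
name      | project
----------+--------
Research  | Delta  
Implement | Beta   
Migrate   | Alpha  


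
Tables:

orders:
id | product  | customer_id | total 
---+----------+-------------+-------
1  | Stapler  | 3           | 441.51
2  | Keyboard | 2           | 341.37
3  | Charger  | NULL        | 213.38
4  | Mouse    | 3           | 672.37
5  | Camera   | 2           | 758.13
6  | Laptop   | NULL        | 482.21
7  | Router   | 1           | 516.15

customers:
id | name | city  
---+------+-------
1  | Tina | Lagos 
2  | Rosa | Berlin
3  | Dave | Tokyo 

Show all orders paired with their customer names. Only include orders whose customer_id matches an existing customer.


INNER JOIN keeps only orders rows whose customer_id matches an id in customers. Walk through each order:
  - order 1 (Stapler): customer_id=3 -> matches Dave
  - order 2 (Keyboard): customer_id=2 -> matches Rosa
  - order 3 (Charger): customer_id=NULL, no match -> dropped
  - order 4 (Mouse): customer_id=3 -> matches Dave
  - order 5 (Camera): customer_id=2 -> matches Rosa
  - order 6 (Laptop): customer_id=NULL, no match -> dropped
  - order 7 (Router): customer_id=1 -> matches Tina
So 2 of 7 rows are dropped.

SQL:
SELECT a.product, b.name AS customer
FROM orders a
INNER JOIN customers b ON a.customer_id = b.id

Result:
product  | customer
---------+---------
Stapler  | Dave    
Keyboard | Rosa    
Mouse    | Dave    
Camera   | Rosa    
Router   | Tina    


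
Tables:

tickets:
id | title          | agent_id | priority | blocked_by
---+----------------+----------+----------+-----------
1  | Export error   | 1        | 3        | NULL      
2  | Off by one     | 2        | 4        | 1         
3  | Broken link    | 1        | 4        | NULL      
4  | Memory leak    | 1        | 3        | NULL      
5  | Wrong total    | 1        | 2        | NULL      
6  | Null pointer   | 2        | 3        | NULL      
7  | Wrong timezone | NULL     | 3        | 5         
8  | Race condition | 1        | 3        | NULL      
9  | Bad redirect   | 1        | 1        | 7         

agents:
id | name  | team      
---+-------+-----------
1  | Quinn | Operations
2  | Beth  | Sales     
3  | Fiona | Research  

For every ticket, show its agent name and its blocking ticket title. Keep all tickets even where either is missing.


Two LEFT JOINs from the same base table tickets: one to agents via agent_id, one to tickets itself via blocked_by. Both are LEFT so every ticket is preserved.
Match against agents:
  - ticket 1 (Export error): agent_id=1 -> matches Quinn
  - ticket 2 (Off by one): agent_id=2 -> matches Beth
  - ticket 3 (Broken link): agent_id=1 -> matches Quinn
  - ticket 4 (Memory leak): agent_id=1 -> matches Quinn
  - ticket 5 (Wrong total): agent_id=1 -> matches Quinn
  - ticket 6 (Null pointer): agent_id=2 -> matches Beth
  - ticket 7 (Wrong timezone): agent_id=NULL, no match -> kept with NULL
  - ticket 8 (Race condition): agent_id=1 -> matches Quinn
  - ticket 9 (Bad redirect): agent_id=1 -> matches Quinn
Match against tickets (self):
  - ticket 1 (Export error): blocked_by=NULL -> NULL
  - ticket 2 (Off by one): blocked_by=1 -> Export error
  - ticket 3 (Broken link): blocked_by=NULL -> NULL
  - ticket 4 (Memory leak): blocked_by=NULL -> NULL
  - ticket 5 (Wrong total): blocked_by=NULL -> NULL
  - ticket 6 (Null pointer): blocked_by=NULL -> NULL
  - ticket 7 (Wrong timezone): blocked_by=5 -> Wrong total
  - ticket 8 (Race condition): blocked_by=NULL -> NULL
  - ticket 9 (Bad redirect): blocked_by=7 -> Wrong timezone

SQL:
SELECT a.title, b.name AS agent, c.title AS blocked_by
FROM tickets a
LEFT JOIN agents b ON a.agent_id = b.id
LEFT JOIN tickets c ON a.blocked_by = c.id

Result:
title          | agent | blocked_by    
---------------+-------+---------------
Export error   | Quinn | NULL          
Off by one     | Beth  | Export error  
Broken link    | Quinn | NULL          
Memory leak    | Quinn | NULL          
Wrong total    | Quinn | NULL          
Null pointer   | Beth  | NULL          
Wrong timezone | NULL  | Wrong total   
Race condition | Quinn | NULL          
Bad redirect   | Quinn | Wrong timezone


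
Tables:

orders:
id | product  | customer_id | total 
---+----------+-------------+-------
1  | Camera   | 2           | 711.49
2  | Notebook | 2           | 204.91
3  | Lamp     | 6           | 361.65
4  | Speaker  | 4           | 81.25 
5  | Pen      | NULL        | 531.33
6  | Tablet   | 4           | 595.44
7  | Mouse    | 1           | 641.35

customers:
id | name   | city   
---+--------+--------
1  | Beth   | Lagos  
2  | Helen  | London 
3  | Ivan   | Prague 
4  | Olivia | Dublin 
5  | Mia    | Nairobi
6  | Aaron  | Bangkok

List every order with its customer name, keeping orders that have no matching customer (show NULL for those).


LEFT JOIN keeps every row from orders (the left table); where customer_id has no match in customers, the customer columns become NULL. Walk through each order:
  - order 1 (Camera): customer_id=2 -> matches Helen
  - order 2 (Notebook): customer_id=2 -> matches Helen
  - order 3 (Lamp): customer_id=6 -> matches Aaron
  - order 4 (Speaker): customer_id=4 -> matches Olivia
  - order 5 (Pen): customer_id=NULL, no match -> kept with NULL
  - order 6 (Tablet): customer_id=4 -> matches Olivia
  - order 7 (Mouse): customer_id=1 -> matches Beth
All 7 rows appear; 1 has NULL customer.

SQL:
SELECT a.product, b.name AS customer
FROM orders a
LEFT JOIN customers b ON a.customer_id = b.id

Result:
product  | customer
---------+---------
Camera   | Helen   
Notebook | Helen   
Lamp     | Aaron   
Speaker  | Olivia  
Pen      | NULL    
Tablet   | Olivia  
Mouse    | Beth    


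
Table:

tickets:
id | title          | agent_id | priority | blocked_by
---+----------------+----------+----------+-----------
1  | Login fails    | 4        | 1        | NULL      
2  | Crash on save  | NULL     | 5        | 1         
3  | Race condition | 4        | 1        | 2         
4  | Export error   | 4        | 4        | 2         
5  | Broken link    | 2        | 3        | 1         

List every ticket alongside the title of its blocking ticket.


This is a self-join: tickets is joined to a second copy of itself, matching each row's blocked_by to another row's id. Use LEFT JOIN so rows with blocked_by=NULL are kept.
  - ticket 1 (Login fails): blocked_by=NULL -> NULL
  - ticket 2 (Crash on save): blocked_by=1 -> Login fails
  - ticket 3 (Race condition): blocked_by=2 -> Crash on save
  - ticket 4 (Export error): blocked_by=2 -> Crash on save
  - ticket 5 (Broken link): blocked_by=1 -> Login fails

SQL:
SELECT a.title AS item, b.title AS blocked_by
FROM tickets a
LEFT JOIN tickets b ON a.blocked_by = b.id

Result:
item           | blocked_by   
---------------+--------------
Login fails    | NULL         
Crash on save  | Login fails  
Race condition | Crash on save
Export error   | Crash on save
Broken link    | Login fails  


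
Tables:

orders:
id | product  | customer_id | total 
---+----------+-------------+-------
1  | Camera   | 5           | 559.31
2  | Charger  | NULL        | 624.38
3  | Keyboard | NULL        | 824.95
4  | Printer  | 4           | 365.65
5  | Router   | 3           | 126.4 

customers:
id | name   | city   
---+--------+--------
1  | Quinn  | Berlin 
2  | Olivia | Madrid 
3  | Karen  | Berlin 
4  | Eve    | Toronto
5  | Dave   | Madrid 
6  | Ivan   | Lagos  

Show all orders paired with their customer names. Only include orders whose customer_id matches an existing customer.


INNER JOIN keeps only orders rows whose customer_id matches an id in customers. Walk through each order:
  - order 1 (Camera): customer_id=5 -> matches Dave
  - order 2 (Charger): customer_id=NULL, no match -> dropped
  - order 3 (Keyboard): customer_id=NULL, no match -> dropped
  - order 4 (Printer): customer_id=4 -> matches Eve
  - order 5 (Router): customer_id=3 -> matches Karen
So 2 of 5 rows are dropped.

SQL:
SELECT a.product, b.name AS customer
FROM orders a
INNER JOIN customers b ON a.customer_id = b.id

Result:
product | customer
--------+---------
Camera  | Dave    
Printer | Eve     
Router  | Karen   


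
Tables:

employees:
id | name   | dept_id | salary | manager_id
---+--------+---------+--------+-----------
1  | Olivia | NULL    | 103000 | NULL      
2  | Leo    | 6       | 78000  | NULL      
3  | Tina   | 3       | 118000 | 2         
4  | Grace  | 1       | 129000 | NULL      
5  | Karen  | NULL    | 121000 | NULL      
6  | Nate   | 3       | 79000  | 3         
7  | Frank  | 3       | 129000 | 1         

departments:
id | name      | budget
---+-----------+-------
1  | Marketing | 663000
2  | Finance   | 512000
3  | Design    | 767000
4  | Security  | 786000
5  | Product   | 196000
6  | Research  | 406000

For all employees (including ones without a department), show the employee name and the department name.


LEFT JOIN keeps every row from employees (the left table); where dept_id has no match in departments, the department columns become NULL. Walk through each employee:
  - employee 1 (Olivia): dept_id=NULL, no match -> kept with NULL
  - employee 2 (Leo): dept_id=6 -> matches Research
  - employee 3 (Tina): dept_id=3 -> matches Design
  - employee 4 (Grace): dept_id=1 -> matches Marketing
  - employee 5 (Karen): dept_id=NULL, no match -> kept with NULL
  - employee 6 (Nate): dept_id=3 -> matches Design
  - employee 7 (Frank): dept_id=3 -> matches Design
All 7 rows appear; 2 have NULL department.

SQL:
SELECT a.name, b.name AS department
FROM employees a
LEFT JOIN departments b ON a.dept_id = b.id

Result:
name   | department
-------+-----------
Olivia | NULL      
Leo    | Research  
Tina   | Design    
Grace  | Marketing 
Karen  | NULL      
Nate   | Design    
Frank  | Design    
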